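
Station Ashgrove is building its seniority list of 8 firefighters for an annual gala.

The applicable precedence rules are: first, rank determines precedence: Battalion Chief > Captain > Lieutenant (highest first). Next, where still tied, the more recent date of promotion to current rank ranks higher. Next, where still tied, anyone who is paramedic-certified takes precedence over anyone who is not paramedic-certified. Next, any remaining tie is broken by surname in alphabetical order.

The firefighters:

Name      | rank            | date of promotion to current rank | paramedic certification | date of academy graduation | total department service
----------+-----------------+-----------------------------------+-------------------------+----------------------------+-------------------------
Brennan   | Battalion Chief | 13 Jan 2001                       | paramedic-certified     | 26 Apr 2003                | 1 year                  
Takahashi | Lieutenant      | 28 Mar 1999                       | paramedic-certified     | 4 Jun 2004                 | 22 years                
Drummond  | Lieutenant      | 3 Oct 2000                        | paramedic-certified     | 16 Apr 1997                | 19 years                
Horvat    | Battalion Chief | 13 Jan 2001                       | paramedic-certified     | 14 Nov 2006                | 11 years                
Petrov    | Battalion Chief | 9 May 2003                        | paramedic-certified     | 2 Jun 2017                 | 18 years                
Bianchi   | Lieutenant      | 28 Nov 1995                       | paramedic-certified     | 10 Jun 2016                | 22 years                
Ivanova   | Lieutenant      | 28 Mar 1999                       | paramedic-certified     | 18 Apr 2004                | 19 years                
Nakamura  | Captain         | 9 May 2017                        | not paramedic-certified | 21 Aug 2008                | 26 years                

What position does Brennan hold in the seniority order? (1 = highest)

2

By rank: Petrov, Brennan and Horvat (Battalion Chief); then Nakamura (Captain); then Drummond, Ivanova, Takahashi and Bianchi (Lieutenant).
Among Petrov, Brennan and Horvat, by date of promotion to current rank (later first): Petrov (9 May 2003) before Brennan and Horvat (13 Jan 2001).
Brennan and Horvat are each paramedic-certified, so the next rule applies.
Among Brennan and Horvat, alphabetically by surname: Brennan before Horvat.
Among Drummond, Ivanova, Takahashi and Bianchi, by date of promotion to current rank (later first): Drummond (3 Oct 2000) before Ivanova and Takahashi (28 Mar 1999) before Bianchi (28 Nov 1995).
Ivanova and Takahashi are each paramedic-certified, so the next rule applies.
Among Ivanova and Takahashi, alphabetically by surname: Ivanova before Takahashi.
Order: Petrov, Brennan, Horvat, Nakamura, Drummond, Ivanova, Takahashi, Bianchi. So position 2.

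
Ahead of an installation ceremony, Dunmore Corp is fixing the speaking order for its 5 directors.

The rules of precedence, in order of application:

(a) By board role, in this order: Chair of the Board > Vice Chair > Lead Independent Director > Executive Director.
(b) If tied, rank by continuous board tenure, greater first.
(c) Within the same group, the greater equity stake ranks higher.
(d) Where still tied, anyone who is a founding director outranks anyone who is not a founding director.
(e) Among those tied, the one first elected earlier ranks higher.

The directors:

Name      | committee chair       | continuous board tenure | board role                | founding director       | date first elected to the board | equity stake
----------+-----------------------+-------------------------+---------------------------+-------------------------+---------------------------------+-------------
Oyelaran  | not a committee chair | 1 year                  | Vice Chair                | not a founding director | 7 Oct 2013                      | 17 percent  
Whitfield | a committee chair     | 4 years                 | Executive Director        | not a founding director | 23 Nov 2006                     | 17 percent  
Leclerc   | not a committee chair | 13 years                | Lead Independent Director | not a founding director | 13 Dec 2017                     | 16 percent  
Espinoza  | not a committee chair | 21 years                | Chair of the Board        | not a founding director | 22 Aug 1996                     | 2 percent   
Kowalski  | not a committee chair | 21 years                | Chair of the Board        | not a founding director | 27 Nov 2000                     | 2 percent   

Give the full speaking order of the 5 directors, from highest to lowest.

By board role: Espinoza and Kowalski (Chair of the Board); then Oyelaran (Vice Chair); then Leclerc (Lead Independent Director); then Whitfield (Executive Director).
Espinoza and Kowalski both have continuous board tenure 21 years, so the next rule applies.
Espinoza and Kowalski both have equity stake 2 percent, so the next rule applies.
Espinoza and Kowalski are each not a founding director, so the next rule applies.
Among Espinoza and Kowalski, by date first elected to the board (earlier first): Espinoza (22 Aug 1996) before Kowalski (27 Nov 2000).
Full order: Espinoza, Kowalski, Oyelaran, Leclerc, Whitfield.

Espinoza, Kowalski, Oyelaran, Leclerc, Whitfield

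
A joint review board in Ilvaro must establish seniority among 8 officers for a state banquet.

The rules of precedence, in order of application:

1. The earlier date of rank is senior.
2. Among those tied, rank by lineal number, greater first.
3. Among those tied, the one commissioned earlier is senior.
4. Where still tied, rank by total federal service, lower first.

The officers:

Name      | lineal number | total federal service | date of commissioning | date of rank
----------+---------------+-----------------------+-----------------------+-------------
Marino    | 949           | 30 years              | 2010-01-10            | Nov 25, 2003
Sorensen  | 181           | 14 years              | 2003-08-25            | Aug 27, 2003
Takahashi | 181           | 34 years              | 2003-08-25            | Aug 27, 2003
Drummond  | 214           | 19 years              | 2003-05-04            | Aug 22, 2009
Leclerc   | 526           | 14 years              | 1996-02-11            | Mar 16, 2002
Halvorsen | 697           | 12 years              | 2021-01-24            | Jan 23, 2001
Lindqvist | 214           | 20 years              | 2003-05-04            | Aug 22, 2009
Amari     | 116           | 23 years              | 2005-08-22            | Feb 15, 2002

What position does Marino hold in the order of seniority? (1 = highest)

6

By date of rank (earlier first): Halvorsen (Jan 23, 2001); then Amari (Feb 15, 2002); then Leclerc (Mar 16, 2002); then Sorensen and Takahashi (both Aug 27, 2003); then Marino (Nov 25, 2003); then Drummond and Lindqvist (both Aug 22, 2009).
Sorensen and Takahashi both have lineal number 181, so the next rule applies.
Sorensen and Takahashi both have date of commissioning 2003-08-25, so the next rule applies.
Among Sorensen and Takahashi, by total federal service (lower first): Sorensen (14 years) before Takahashi (34 years).
Drummond and Lindqvist both have lineal number 214, so the next rule applies.
Drummond and Lindqvist both have date of commissioning 2003-05-04, so the next rule applies.
Among Drummond and Lindqvist, by total federal service (lower first): Drummond (19 years) before Lindqvist (20 years).
Order: Halvorsen, Amari, Leclerc, Sorensen, Takahashi, Marino, Drummond, Lindqvist. So position 6.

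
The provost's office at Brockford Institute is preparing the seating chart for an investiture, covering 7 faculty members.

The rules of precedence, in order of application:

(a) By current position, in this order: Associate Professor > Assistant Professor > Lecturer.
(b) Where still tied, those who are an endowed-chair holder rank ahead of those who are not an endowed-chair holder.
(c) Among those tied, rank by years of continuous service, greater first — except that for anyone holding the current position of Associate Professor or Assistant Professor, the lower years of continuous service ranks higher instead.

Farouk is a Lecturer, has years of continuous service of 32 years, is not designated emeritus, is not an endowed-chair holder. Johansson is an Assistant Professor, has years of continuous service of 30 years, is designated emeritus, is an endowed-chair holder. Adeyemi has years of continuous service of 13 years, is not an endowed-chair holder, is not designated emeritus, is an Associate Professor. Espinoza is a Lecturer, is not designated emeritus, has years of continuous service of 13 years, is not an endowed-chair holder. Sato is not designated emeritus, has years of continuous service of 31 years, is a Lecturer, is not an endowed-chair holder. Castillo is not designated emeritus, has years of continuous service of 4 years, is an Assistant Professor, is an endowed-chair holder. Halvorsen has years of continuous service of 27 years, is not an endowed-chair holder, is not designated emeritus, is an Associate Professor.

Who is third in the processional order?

Castillo

By current position: Adeyemi and Halvorsen (Associate Professor); then Castillo and Johansson (Assistant Professor); then Farouk, Sato and Espinoza (Lecturer).
Adeyemi and Halvorsen are each not an endowed-chair holder, so the next rule applies.
Among Adeyemi and Halvorsen, by years of continuous service (lower first) (reversed rule for this group): Adeyemi (13 years) before Halvorsen (27 years).
Castillo and Johansson are each an endowed-chair holder, so the next rule applies.
Among Castillo and Johansson, by years of continuous service (lower first) (reversed rule for this group): Castillo (4 years) before Johansson (30 years).
Farouk, Sato and Espinoza are each not an endowed-chair holder, so the next rule applies.
Among Farouk, Sato and Espinoza, by years of continuous service (higher first): Farouk (32 years) before Sato (31 years) before Espinoza (13 years).
Order: Adeyemi, Halvorsen, Castillo, Johansson, Farouk, Sato, Espinoza.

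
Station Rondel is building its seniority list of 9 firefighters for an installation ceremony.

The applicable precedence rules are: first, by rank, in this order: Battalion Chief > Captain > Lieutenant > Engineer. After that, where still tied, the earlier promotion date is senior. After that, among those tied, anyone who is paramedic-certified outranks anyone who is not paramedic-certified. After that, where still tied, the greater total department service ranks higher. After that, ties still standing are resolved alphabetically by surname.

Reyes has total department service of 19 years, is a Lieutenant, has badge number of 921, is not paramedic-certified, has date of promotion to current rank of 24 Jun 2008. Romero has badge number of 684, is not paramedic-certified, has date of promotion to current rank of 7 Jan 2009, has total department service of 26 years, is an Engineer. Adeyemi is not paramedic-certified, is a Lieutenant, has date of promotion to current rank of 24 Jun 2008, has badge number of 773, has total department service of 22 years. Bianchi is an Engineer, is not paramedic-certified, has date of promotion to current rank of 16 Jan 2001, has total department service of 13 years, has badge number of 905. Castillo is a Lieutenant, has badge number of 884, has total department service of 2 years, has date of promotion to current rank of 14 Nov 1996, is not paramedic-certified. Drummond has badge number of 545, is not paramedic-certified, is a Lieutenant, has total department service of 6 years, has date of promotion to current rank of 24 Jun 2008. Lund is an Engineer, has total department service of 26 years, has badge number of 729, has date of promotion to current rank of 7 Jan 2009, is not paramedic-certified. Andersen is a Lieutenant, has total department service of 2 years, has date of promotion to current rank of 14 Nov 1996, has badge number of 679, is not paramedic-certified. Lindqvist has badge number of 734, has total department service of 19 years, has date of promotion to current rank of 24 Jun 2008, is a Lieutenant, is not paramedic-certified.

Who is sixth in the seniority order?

By rank: Andersen, Castillo, Adeyemi, Lindqvist, Reyes and Drummond (Lieutenant); then Bianchi, Lund and Romero (Engineer).
Among Andersen, Castillo, Adeyemi, Lindqvist, Reyes and Drummond, by date of promotion to current rank (earlier first): Andersen and Castillo (14 Nov 1996) before Adeyemi, Lindqvist, Reyes and Drummond (24 Jun 2008).
Andersen and Castillo are each not paramedic-certified, so the next rule applies.
Andersen and Castillo both have total department service 2 years, so the next rule applies.
Among Andersen and Castillo, alphabetically by surname: Andersen before Castillo.
Adeyemi, Lindqvist, Reyes and Drummond are each not paramedic-certified, so the next rule applies.
Among Adeyemi, Lindqvist, Reyes and Drummond, by total department service (higher first): Adeyemi (22 years) before Lindqvist and Reyes (19 years) before Drummond (6 years).
Among Lindqvist and Reyes, alphabetically by surname: Lindqvist before Reyes.
Among Bianchi, Lund and Romero, by date of promotion to current rank (earlier first): Bianchi (16 Jan 2001) before Lund and Romero (7 Jan 2009).
Lund and Romero are each not paramedic-certified, so the next rule applies.
Lund and Romero both have total department service 26 years, so the next rule applies.
Among Lund and Romero, alphabetically by surname: Lund before Romero.
Order: Andersen, Castillo, Adeyemi, Lindqvist, Reyes, Drummond, Bianchi, Lund, Romero.

Drummond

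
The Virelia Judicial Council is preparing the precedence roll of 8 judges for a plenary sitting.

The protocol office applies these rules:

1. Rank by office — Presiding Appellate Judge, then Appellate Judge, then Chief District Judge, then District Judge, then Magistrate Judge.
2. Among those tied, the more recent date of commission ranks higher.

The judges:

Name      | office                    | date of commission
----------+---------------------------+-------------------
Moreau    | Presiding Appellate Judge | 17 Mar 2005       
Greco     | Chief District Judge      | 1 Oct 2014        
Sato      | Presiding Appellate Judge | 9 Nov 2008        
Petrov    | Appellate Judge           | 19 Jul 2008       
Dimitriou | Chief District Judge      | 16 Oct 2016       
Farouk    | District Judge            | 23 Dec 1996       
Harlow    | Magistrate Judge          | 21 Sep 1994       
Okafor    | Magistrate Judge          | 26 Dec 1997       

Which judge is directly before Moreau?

By office: Sato and Moreau (Presiding Appellate Judge); then Petrov (Appellate Judge); then Dimitriou and Greco (Chief District Judge); then Farouk (District Judge); then Okafor and Harlow (Magistrate Judge).
Among Sato and Moreau, by date of commission (later first): Sato (9 Nov 2008) before Moreau (17 Mar 2005).
Among Dimitriou and Greco, by date of commission (later first): Dimitriou (16 Oct 2016) before Greco (1 Oct 2014).
Among Okafor and Harlow, by date of commission (later first): Okafor (26 Dec 1997) before Harlow (21 Sep 1994).
Order: Sato, Moreau, Petrov, Dimitriou, Greco, Farouk, Okafor, Harlow.

Sato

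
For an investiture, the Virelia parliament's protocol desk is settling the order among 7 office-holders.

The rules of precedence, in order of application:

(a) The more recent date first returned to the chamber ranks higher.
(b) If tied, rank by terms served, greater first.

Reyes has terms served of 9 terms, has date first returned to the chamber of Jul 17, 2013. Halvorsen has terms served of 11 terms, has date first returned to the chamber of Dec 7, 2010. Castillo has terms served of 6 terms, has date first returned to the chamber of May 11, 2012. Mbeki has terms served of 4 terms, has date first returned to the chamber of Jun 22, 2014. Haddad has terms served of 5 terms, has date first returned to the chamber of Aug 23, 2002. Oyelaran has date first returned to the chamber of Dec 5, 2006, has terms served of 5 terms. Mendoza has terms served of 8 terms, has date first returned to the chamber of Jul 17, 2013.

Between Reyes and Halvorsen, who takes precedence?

Reyes

By date first returned to the chamber (later first): Mbeki (Jun 22, 2014); then Reyes and Mendoza (both Jul 17, 2013); then Castillo (May 11, 2012); then Halvorsen (Dec 7, 2010); then Oyelaran (Dec 5, 2006); then Haddad (Aug 23, 2002).
Among Reyes and Mendoza, by terms served (higher first): Reyes (9 terms) before Mendoza (8 terms).
So Reyes takes precedence.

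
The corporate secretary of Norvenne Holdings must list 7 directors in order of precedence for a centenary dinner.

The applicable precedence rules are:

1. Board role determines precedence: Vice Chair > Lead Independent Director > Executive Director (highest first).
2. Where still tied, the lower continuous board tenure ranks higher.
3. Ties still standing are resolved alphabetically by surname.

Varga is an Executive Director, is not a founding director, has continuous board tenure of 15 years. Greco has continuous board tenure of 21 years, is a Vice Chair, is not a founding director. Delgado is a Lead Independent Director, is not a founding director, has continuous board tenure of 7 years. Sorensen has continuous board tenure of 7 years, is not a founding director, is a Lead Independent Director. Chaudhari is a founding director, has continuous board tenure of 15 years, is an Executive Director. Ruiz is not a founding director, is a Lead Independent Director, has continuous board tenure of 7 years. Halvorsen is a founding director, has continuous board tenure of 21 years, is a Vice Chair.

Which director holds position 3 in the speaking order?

Delgado

By board role: Greco and Halvorsen (Vice Chair); then Delgado, Ruiz and Sorensen (Lead Independent Director); then Chaudhari and Varga (Executive Director).
Greco and Halvorsen both have continuous board tenure 21 years, so the next rule applies.
Among Greco and Halvorsen, alphabetically by surname: Greco before Halvorsen.
Delgado, Ruiz and Sorensen all have continuous board tenure 7 years, so the next rule applies.
Among Delgado, Ruiz and Sorensen, alphabetically by surname: Delgado before Ruiz before Sorensen.
Chaudhari and Varga both have continuous board tenure 15 years, so the next rule applies.
Among Chaudhari and Varga, alphabetically by surname: Chaudhari before Varga.
Order: Greco, Halvorsen, Delgado, Ruiz, Sorensen, Chaudhari, Varga.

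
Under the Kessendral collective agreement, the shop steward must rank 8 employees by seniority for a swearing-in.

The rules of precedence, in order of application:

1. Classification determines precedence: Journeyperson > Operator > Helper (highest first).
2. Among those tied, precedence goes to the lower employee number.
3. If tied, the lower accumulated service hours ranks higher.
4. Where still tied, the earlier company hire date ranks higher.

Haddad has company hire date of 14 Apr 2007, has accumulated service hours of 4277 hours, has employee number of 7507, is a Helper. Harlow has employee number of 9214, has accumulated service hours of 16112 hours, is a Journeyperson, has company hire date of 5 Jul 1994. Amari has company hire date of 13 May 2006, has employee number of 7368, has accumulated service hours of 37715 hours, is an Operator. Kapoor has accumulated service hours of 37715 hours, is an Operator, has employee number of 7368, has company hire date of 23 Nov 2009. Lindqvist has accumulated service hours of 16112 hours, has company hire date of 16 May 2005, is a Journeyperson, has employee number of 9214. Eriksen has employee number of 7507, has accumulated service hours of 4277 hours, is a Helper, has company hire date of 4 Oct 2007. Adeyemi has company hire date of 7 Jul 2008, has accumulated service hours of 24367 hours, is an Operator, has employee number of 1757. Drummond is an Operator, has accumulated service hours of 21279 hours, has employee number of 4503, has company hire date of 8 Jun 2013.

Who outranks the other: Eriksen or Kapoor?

Kapoor

By classification: Harlow and Lindqvist (Journeyperson); then Adeyemi, Drummond, Amari and Kapoor (Operator); then Haddad and Eriksen (Helper).
Harlow and Lindqvist both have employee number 9214, so the next rule applies.
Harlow and Lindqvist both have accumulated service hours 16112 hours, so the next rule applies.
Among Harlow and Lindqvist, by company hire date (earlier first): Harlow (5 Jul 1994) before Lindqvist (16 May 2005).
Among Adeyemi, Drummond, Amari and Kapoor, by employee number (lower first): Adeyemi (1757) before Drummond (4503) before Amari and Kapoor (7368).
Amari and Kapoor both have accumulated service hours 37715 hours, so the next rule applies.
Among Amari and Kapoor, by company hire date (earlier first): Amari (13 May 2006) before Kapoor (23 Nov 2009).
Haddad and Eriksen both have employee number 7507, so the next rule applies.
Haddad and Eriksen both have accumulated service hours 4277 hours, so the next rule applies.
Among Haddad and Eriksen, by company hire date (earlier first): Haddad (14 Apr 2007) before Eriksen (4 Oct 2007).
So Kapoor takes precedence.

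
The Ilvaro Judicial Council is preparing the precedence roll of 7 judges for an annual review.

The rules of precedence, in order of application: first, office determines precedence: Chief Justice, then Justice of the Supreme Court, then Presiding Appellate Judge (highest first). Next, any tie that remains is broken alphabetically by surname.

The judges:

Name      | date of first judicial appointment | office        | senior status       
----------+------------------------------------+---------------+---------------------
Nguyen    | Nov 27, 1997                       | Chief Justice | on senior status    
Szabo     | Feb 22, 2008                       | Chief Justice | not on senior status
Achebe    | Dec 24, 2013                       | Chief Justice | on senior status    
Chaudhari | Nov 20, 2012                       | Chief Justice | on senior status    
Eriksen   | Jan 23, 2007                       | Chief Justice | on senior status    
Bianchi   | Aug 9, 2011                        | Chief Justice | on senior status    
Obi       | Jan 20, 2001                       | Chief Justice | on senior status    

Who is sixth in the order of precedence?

Obi

By office: Achebe, Bianchi, Chaudhari, Eriksen, Nguyen, Obi and Szabo (Chief Justice).
Among Achebe, Bianchi, Chaudhari, Eriksen, Nguyen, Obi and Szabo, alphabetically by surname: Achebe before Bianchi before Chaudhari before Eriksen before Nguyen before Obi before Szabo.
Order: Achebe, Bianchi, Chaudhari, Eriksen, Nguyen, Obi, Szabo.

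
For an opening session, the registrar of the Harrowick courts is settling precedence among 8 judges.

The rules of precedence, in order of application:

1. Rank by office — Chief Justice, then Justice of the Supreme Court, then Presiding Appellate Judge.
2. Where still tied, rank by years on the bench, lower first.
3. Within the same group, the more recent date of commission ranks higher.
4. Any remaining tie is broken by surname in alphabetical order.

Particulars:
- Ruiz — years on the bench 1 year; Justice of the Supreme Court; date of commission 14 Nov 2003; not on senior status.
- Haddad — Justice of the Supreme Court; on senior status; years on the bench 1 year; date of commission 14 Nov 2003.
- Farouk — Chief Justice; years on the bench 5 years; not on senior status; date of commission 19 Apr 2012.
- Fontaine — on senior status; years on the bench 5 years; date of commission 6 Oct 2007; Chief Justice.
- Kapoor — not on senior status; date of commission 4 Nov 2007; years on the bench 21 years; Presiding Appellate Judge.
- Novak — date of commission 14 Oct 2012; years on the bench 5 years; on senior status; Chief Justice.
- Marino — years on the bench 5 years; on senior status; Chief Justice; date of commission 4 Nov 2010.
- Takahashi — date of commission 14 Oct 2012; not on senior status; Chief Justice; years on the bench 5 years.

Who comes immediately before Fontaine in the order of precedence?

By office: Novak, Takahashi, Farouk, Marino and Fontaine (Chief Justice); then Haddad and Ruiz (Justice of the Supreme Court); then Kapoor (Presiding Appellate Judge).
Novak, Takahashi, Farouk, Marino and Fontaine all have years on the bench 5 years, so the next rule applies.
Among Novak, Takahashi, Farouk, Marino and Fontaine, by date of commission (later first): Novak and Takahashi (14 Oct 2012) before Farouk (19 Apr 2012) before Marino (4 Nov 2010) before Fontaine (6 Oct 2007).
Among Novak and Takahashi, alphabetically by surname: Novak before Takahashi.
Haddad and Ruiz both have years on the bench 1 year, so the next rule applies.
Haddad and Ruiz both have date of commission 14 Nov 2003, so the next rule applies.
Among Haddad and Ruiz, alphabetically by surname: Haddad before Ruiz.
Order: Novak, Takahashi, Farouk, Marino, Fontaine, Haddad, Ruiz, Kapoor.

Marino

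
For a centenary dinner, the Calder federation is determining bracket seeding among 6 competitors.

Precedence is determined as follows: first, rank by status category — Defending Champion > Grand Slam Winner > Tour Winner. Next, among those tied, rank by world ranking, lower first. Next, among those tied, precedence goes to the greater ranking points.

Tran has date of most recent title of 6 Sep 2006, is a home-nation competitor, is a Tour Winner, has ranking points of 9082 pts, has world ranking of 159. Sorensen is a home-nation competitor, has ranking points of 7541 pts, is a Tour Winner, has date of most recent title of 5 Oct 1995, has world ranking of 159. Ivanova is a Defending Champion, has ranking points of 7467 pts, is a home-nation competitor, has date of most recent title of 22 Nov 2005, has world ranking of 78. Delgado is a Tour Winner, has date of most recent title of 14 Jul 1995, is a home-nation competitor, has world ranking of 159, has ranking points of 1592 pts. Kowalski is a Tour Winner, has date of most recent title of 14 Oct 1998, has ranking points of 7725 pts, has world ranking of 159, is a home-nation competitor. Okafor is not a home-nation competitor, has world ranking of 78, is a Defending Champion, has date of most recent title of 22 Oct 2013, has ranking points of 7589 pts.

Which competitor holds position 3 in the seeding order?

Tran

By status category: Okafor and Ivanova (Defending Champion); then Tran, Kowalski, Sorensen and Delgado (Tour Winner).
Okafor and Ivanova both have world ranking 78, so the next rule applies.
Among Okafor and Ivanova, by ranking points (higher first): Okafor (7589 pts) before Ivanova (7467 pts).
Tran, Kowalski, Sorensen and Delgado all have world ranking 159, so the next rule applies.
Among Tran, Kowalski, Sorensen and Delgado, by ranking points (higher first): Tran (9082 pts) before Kowalski (7725 pts) before Sorensen (7541 pts) before Delgado (1592 pts).
Order: Okafor, Ivanova, Tran, Kowalski, Sorensen, Delgado.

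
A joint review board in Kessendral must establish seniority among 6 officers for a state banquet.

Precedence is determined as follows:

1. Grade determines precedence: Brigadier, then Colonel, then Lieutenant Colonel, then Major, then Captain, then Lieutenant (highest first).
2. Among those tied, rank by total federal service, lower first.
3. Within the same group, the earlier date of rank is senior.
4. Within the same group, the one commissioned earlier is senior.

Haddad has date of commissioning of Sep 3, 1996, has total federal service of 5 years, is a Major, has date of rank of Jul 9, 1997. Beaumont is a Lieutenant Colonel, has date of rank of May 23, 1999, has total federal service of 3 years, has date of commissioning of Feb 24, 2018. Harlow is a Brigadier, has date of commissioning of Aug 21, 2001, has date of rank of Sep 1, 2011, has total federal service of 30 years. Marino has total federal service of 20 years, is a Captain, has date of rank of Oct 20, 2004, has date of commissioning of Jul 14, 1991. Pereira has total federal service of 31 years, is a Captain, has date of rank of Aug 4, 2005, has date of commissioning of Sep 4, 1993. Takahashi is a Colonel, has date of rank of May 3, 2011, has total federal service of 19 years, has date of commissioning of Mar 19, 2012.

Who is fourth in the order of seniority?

By grade: Harlow (Brigadier); then Takahashi (Colonel); then Beaumont (Lieutenant Colonel); then Haddad (Major); then Marino and Pereira (Captain).
Among Marino and Pereira, by total federal service (lower first): Marino (20 years) before Pereira (31 years).
Order: Harlow, Takahashi, Beaumont, Haddad, Marino, Pereira.

Haddad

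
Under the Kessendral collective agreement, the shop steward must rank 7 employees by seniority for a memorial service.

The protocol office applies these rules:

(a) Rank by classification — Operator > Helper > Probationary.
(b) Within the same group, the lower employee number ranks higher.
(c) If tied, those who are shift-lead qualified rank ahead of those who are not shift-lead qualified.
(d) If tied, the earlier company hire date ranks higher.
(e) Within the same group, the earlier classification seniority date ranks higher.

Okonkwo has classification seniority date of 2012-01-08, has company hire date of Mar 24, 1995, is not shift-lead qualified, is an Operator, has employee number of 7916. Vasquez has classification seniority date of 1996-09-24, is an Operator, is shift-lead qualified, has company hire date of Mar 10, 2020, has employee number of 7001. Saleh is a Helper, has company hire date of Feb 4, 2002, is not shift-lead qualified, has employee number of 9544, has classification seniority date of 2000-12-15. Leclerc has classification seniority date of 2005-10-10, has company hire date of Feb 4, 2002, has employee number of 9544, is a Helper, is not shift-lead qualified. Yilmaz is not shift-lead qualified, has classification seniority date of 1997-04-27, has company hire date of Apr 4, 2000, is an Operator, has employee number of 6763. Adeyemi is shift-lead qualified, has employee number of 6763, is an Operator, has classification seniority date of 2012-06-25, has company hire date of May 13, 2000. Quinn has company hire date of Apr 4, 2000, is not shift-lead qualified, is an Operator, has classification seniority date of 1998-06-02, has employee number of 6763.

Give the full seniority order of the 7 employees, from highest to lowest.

By classification: Adeyemi, Yilmaz, Quinn, Vasquez and Okonkwo (Operator); then Saleh and Leclerc (Helper).
Among Adeyemi, Yilmaz, Quinn, Vasquez and Okonkwo, by employee number (lower first): Adeyemi, Yilmaz and Quinn (6763) before Vasquez (7001) before Okonkwo (7916).
Among Adeyemi, Yilmaz and Quinn, shift-lead qualified before not shift-lead qualified: Adeyemi (shift-lead qualified) before Yilmaz and Quinn (not shift-lead qualified).
Yilmaz and Quinn both have company hire date Apr 4, 2000, so the next rule applies.
Among Yilmaz and Quinn, by classification seniority date (earlier first): Yilmaz (1997-04-27) before Quinn (1998-06-02).
Saleh and Leclerc both have employee number 9544, so the next rule applies.
Saleh and Leclerc are each not shift-lead qualified, so the next rule applies.
Saleh and Leclerc both have company hire date Feb 4, 2002, so the next rule applies.
Among Saleh and Leclerc, by classification seniority date (earlier first): Saleh (2000-12-15) before Leclerc (2005-10-10).
Full order: Adeyemi, Yilmaz, Quinn, Vasquez, Okonkwo, Saleh, Leclerc.

Adeyemi, Yilmaz, Quinn, Vasquez, Okonkwo, Saleh, Leclerc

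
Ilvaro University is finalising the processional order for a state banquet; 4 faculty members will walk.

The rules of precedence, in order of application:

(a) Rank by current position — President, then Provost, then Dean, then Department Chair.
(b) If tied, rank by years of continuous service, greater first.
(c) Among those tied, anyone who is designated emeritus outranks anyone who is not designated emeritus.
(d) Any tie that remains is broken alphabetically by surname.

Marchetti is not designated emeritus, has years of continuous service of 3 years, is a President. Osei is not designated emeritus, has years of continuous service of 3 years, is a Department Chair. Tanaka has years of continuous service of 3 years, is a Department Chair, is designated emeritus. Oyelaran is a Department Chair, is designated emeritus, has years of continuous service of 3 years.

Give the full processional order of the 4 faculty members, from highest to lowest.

By current position: Marchetti (President); then Oyelaran, Tanaka and Osei (Department Chair).
Oyelaran, Tanaka and Osei all have years of continuous service 3 years, so the next rule applies.
Among Oyelaran, Tanaka and Osei, designated emeritus before not designated emeritus: Oyelaran and Tanaka (designated emeritus) before Osei (not designated emeritus).
Among Oyelaran and Tanaka, alphabetically by surname: Oyelaran before Tanaka.
Full order: Marchetti, Oyelaran, Tanaka, Osei.

Marchetti, Oyelaran, Tanaka, Osei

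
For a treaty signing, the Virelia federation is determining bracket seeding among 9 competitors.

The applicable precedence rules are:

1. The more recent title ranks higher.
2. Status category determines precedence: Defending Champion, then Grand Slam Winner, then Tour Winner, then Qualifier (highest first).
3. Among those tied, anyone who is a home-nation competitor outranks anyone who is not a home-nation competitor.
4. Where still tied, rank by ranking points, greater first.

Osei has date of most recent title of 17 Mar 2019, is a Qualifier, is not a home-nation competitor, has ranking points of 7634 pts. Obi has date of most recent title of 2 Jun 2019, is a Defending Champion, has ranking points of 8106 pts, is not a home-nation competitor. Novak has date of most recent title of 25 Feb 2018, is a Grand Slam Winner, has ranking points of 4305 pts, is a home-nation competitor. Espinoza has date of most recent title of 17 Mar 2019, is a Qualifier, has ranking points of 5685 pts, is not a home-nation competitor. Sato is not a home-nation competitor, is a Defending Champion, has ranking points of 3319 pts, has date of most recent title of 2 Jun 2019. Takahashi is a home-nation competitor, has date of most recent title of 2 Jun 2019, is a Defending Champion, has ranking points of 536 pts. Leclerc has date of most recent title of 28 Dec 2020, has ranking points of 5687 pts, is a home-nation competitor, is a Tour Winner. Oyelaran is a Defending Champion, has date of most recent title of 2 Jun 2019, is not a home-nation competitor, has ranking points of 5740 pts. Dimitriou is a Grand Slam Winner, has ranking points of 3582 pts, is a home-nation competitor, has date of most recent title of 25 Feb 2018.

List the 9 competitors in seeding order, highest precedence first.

Leclerc, Takahashi, Obi, Oyelaran, Sato, Osei, Espinoza, Novak, Dimitriou

By date of most recent title (later first): Leclerc (28 Dec 2020); then Takahashi, Obi, Oyelaran and Sato (each 2 Jun 2019); then Osei and Espinoza (both 17 Mar 2019); then Novak and Dimitriou (both 25 Feb 2018).
Takahashi, Obi, Oyelaran and Sato are each Defending Champion, so the next rule applies.
Among Takahashi, Obi, Oyelaran and Sato, a home-nation competitor before not a home-nation competitor: Takahashi (a home-nation competitor) before Obi, Oyelaran and Sato (not a home-nation competitor).
Among Obi, Oyelaran and Sato, by ranking points (higher first): Obi (8106 pts) before Oyelaran (5740 pts) before Sato (3319 pts).
Osei and Espinoza are each Qualifier, so the next rule applies.
Osei and Espinoza are each not a home-nation competitor, so the next rule applies.
Among Osei and Espinoza, by ranking points (higher first): Osei (7634 pts) before Espinoza (5685 pts).
Novak and Dimitriou are each Grand Slam Winner, so the next rule applies.
Novak and Dimitriou are each a home-nation competitor, so the next rule applies.
Among Novak and Dimitriou, by ranking points (higher first): Novak (4305 pts) before Dimitriou (3582 pts).
Full order: Leclerc, Takahashi, Obi, Oyelaran, Sato, Osei, Espinoza, Novak, Dimitriou.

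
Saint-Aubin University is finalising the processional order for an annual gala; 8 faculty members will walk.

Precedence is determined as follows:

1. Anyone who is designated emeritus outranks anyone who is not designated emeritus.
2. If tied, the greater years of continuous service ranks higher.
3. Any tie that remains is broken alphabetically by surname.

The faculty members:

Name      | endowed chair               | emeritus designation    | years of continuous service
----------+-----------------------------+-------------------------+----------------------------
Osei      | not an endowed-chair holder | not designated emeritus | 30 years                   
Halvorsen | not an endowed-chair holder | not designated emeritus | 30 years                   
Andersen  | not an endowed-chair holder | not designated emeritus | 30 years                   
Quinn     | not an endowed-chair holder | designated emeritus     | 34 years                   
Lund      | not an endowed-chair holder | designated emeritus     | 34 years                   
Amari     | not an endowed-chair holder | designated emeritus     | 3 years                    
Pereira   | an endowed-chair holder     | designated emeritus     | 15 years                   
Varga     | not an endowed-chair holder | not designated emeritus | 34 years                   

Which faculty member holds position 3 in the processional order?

Pereira

By the first rule: Lund, Quinn, Pereira and Amari (each designated emeritus); then Varga, Andersen, Halvorsen and Osei (each not designated emeritus).
Among Lund, Quinn, Pereira and Amari, by years of continuous service (higher first): Lund and Quinn (34 years) before Pereira (15 years) before Amari (3 years).
Among Lund and Quinn, alphabetically by surname: Lund before Quinn.
Among Varga, Andersen, Halvorsen and Osei, by years of continuous service (higher first): Varga (34 years) before Andersen, Halvorsen and Osei (30 years).
Among Andersen, Halvorsen and Osei, alphabetically by surname: Andersen before Halvorsen before Osei.
Order: Lund, Quinn, Pereira, Amari, Varga, Andersen, Halvorsen, Osei.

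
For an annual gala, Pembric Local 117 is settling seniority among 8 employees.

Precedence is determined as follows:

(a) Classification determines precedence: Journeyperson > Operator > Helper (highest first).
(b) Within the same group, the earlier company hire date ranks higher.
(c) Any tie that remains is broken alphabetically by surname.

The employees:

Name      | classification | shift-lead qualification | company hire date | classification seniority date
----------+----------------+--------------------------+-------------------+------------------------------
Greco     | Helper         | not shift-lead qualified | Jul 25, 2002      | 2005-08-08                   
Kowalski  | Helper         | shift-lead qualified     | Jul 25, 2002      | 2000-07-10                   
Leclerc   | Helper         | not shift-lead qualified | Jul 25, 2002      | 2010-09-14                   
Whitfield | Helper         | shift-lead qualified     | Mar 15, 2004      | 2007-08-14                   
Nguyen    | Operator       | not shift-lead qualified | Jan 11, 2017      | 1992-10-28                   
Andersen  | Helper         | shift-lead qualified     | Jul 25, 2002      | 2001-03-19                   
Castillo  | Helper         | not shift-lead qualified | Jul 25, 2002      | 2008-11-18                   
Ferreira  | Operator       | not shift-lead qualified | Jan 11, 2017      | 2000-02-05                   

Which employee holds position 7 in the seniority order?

By classification: Ferreira and Nguyen (Operator); then Andersen, Castillo, Greco, Kowalski, Leclerc and Whitfield (Helper).
Ferreira and Nguyen both have company hire date Jan 11, 2017, so the next rule applies.
Among Ferreira and Nguyen, alphabetically by surname: Ferreira before Nguyen.
Among Andersen, Castillo, Greco, Kowalski, Leclerc and Whitfield, by company hire date (earlier first): Andersen, Castillo, Greco, Kowalski and Leclerc (Jul 25, 2002) before Whitfield (Mar 15, 2004).
Among Andersen, Castillo, Greco, Kowalski and Leclerc, alphabetically by surname: Andersen before Castillo before Greco before Kowalski before Leclerc.
Order: Ferreira, Nguyen, Andersen, Castillo, Greco, Kowalski, Leclerc, Whitfield.

Leclerc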